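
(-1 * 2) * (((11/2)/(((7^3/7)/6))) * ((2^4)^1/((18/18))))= -1056/49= -21.55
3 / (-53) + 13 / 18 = 635 / 954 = 0.67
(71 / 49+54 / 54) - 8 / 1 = -272 / 49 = -5.55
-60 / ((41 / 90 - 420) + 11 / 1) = 5400 / 36769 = 0.15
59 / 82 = 0.72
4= 4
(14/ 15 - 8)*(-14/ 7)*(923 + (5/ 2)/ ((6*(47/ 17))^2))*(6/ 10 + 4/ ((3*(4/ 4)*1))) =225635825213/ 8946450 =25220.71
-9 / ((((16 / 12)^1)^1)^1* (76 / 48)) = -81 / 19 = -4.26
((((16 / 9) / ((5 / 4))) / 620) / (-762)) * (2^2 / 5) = -32 / 13287375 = -0.00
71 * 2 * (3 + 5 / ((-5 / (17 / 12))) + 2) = 3053 / 6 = 508.83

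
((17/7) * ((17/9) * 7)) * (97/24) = 28033/216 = 129.78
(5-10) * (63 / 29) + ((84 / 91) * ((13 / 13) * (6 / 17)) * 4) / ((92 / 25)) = -1548945 / 147407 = -10.51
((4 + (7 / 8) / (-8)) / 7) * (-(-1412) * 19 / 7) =1670043 / 784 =2130.16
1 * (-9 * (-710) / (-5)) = -1278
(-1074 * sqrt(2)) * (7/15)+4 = 4-2506 * sqrt(2)/5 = -704.80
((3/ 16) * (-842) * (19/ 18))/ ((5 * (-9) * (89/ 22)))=87989/ 96120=0.92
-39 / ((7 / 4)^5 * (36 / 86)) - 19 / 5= -2389039 / 252105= -9.48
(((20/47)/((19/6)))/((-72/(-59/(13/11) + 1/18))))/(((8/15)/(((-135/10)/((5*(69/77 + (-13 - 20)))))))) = 4492565/306106112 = 0.01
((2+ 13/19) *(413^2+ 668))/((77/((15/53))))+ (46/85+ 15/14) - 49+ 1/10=983911223/599165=1642.14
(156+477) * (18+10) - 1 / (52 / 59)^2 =47922215 / 2704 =17722.71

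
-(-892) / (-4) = -223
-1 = -1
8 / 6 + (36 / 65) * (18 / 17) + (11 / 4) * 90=1653653 / 6630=249.42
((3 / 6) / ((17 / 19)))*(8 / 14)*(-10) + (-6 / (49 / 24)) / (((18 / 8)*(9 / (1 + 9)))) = -34820 / 7497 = -4.64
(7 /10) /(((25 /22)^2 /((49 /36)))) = 41503 /56250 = 0.74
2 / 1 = 2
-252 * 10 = -2520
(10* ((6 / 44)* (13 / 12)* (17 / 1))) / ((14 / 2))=1105 / 308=3.59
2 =2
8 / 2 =4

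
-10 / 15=-0.67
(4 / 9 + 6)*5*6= 580 / 3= 193.33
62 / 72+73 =2659 / 36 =73.86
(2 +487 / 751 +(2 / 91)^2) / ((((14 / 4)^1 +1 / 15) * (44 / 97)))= 23969543415 / 14639598974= 1.64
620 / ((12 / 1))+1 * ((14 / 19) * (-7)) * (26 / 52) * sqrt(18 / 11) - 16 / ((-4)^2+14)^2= 11621 / 225 - 147 * sqrt(22) / 209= 48.35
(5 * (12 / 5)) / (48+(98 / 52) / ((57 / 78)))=228 / 961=0.24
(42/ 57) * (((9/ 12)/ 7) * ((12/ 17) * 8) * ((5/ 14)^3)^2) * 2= 140625/ 76001254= 0.00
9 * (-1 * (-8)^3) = 4608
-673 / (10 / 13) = -8749 / 10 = -874.90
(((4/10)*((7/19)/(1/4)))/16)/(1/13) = 0.48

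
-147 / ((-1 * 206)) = 147 / 206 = 0.71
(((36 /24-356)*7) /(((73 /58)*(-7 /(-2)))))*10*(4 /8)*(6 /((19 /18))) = -22205880 /1387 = -16010.01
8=8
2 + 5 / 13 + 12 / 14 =295 / 91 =3.24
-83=-83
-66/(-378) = 11/63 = 0.17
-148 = -148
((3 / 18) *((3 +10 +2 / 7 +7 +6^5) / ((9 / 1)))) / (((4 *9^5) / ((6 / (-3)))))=-27287 / 22320522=-0.00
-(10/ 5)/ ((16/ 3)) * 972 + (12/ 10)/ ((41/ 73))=-148569/ 410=-362.36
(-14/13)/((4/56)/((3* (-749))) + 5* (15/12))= -0.17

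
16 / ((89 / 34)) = 544 / 89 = 6.11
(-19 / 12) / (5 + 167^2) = -0.00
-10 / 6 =-5 / 3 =-1.67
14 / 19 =0.74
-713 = -713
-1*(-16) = 16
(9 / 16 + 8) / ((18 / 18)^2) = 137 / 16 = 8.56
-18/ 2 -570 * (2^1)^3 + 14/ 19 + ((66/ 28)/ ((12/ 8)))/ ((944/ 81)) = -573537647/ 125552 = -4568.13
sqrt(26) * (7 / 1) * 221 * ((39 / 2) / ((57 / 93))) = 1870323 * sqrt(26) / 38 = 250968.78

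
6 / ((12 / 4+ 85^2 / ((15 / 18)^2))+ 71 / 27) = 81 / 140530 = 0.00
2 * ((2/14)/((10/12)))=12/35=0.34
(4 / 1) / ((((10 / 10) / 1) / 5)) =20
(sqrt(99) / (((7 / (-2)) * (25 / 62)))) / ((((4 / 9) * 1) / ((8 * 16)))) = -107136 * sqrt(11) / 175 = -2030.46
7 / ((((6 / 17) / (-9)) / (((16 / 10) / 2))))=-714 / 5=-142.80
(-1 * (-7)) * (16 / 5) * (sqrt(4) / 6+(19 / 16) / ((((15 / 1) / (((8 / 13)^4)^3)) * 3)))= 39149922696173968 / 5242069152558225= 7.47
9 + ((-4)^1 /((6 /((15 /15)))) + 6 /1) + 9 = 70 /3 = 23.33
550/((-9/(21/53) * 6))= -1925/477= -4.04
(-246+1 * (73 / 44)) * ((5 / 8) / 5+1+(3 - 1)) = -268775 / 352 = -763.57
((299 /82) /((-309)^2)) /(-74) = -299 /579378708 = -0.00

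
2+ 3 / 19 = 41 / 19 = 2.16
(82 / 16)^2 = 26.27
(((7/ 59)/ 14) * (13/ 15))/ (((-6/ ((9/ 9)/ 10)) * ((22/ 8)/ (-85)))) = 221/ 58410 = 0.00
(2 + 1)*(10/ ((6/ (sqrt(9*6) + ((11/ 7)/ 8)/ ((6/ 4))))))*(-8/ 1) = -120*sqrt(6) -110/ 21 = -299.18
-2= -2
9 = 9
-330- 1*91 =-421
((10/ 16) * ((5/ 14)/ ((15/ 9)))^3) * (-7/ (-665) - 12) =-30753/ 417088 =-0.07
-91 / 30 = -3.03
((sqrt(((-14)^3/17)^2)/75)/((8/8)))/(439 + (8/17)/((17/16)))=46648/9524925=0.00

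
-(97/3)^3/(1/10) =-9126730/27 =-338027.04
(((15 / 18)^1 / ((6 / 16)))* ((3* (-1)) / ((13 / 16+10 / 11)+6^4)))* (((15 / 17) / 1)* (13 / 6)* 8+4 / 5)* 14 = -78848 / 68119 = -1.16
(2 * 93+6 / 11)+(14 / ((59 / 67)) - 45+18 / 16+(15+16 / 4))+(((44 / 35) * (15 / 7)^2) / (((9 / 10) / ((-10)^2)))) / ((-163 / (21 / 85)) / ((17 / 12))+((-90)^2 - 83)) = 2389042966267 / 13447752472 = 177.65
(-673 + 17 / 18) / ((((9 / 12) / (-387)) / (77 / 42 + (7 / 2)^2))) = 4883827.72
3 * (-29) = -87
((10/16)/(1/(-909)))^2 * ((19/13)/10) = 78496695/1664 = 47173.49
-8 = -8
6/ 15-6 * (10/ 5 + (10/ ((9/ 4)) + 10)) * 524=-775514/ 15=-51700.93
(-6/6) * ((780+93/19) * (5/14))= -74565/266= -280.32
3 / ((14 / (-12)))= -18 / 7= -2.57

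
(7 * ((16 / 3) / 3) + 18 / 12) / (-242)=-251 / 4356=-0.06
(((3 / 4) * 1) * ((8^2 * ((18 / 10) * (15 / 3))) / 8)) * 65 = 3510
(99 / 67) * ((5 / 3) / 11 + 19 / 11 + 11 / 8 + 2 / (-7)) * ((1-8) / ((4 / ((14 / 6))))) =-38395 / 2144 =-17.91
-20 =-20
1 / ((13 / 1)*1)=1 / 13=0.08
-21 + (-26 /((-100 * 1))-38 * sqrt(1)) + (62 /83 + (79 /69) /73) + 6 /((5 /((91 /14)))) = -1048884287 /20903550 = -50.18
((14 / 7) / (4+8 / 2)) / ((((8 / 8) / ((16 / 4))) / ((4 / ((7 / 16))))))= 64 / 7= 9.14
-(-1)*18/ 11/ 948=3/ 1738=0.00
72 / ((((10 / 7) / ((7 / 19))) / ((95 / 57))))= 588 / 19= 30.95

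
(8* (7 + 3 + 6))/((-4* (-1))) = 32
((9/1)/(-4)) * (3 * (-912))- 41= 6115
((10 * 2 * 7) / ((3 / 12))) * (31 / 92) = 4340 / 23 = 188.70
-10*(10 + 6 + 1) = -170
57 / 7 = 8.14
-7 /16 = -0.44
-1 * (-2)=2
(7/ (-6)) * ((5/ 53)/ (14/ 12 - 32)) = 7/ 1961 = 0.00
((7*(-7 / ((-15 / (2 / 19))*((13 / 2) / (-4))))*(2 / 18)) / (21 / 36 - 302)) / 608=98 / 763856145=0.00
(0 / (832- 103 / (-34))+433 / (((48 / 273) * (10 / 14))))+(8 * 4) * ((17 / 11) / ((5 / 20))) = 3645.58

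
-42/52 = -21/26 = -0.81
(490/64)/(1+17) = 245/576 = 0.43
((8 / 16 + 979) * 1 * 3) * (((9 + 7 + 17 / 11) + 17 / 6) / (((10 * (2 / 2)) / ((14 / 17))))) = 3688797 / 748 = 4931.55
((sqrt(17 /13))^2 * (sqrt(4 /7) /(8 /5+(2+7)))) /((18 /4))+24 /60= 340 * sqrt(7) /43407+2 /5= 0.42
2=2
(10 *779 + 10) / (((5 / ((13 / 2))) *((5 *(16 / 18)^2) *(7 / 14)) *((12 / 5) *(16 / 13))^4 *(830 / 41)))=74212188375 / 22280142848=3.33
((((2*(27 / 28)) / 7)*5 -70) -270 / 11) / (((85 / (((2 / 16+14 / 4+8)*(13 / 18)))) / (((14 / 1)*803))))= -590939453 / 5712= -103455.79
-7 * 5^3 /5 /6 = -175 /6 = -29.17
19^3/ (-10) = -6859/ 10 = -685.90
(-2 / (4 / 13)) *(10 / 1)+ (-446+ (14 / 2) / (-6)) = -3073 / 6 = -512.17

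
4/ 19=0.21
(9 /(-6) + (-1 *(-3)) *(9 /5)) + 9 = 12.90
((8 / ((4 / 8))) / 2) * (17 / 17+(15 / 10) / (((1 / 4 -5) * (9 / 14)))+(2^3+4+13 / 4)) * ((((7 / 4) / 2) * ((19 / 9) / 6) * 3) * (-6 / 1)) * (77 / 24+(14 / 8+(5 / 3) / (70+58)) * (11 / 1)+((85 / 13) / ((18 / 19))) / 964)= -2052315588911 / 129931776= -15795.33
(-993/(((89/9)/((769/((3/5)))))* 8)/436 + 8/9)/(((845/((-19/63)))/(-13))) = -1911491941/11440971360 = -0.17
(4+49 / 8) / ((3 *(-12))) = -9 / 32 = -0.28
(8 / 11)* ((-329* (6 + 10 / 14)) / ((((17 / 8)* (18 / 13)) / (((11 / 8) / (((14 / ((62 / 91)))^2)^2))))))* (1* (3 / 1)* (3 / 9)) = -0.00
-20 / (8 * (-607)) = 5 / 1214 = 0.00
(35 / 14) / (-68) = -5 / 136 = -0.04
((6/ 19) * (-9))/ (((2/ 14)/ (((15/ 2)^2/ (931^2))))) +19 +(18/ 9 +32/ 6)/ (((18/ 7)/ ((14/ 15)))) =41276908427/ 1905635970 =21.66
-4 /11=-0.36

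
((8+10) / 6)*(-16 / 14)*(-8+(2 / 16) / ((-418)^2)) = 33547005 / 1223068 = 27.43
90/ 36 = 5/ 2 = 2.50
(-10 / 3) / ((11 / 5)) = -50 / 33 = -1.52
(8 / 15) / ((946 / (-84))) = -112 / 2365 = -0.05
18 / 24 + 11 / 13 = 83 / 52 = 1.60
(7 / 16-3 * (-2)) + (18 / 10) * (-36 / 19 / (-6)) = 10649 / 1520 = 7.01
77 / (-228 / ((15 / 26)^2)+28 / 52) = -75075 / 667363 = -0.11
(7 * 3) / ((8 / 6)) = 15.75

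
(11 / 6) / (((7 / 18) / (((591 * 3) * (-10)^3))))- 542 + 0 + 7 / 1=-8358963.57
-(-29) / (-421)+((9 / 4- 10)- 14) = -21.82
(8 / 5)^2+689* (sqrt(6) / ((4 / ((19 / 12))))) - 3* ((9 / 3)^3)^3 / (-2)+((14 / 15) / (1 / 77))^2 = 13091* sqrt(6) / 48+3122269 / 90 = 35359.93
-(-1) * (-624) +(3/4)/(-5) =-12483/20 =-624.15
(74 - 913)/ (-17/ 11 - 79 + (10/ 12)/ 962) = 53269788/ 5113937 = 10.42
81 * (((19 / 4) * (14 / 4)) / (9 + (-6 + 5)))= 10773 / 64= 168.33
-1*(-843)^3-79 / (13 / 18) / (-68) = 264792082005 / 442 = 599077108.61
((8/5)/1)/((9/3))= 0.53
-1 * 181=-181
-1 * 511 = -511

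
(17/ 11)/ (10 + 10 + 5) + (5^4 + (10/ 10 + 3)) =172992/ 275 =629.06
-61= -61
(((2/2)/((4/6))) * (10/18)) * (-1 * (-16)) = 40/3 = 13.33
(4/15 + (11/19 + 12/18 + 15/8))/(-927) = -7723/2113560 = -0.00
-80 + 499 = 419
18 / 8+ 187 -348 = -635 / 4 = -158.75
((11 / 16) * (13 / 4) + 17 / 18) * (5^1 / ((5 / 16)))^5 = 29999104 / 9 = 3333233.78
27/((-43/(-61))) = 1647/43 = 38.30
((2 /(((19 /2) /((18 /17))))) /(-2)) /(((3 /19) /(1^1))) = -12 /17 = -0.71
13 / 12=1.08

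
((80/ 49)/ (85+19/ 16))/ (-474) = -640/ 16014327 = -0.00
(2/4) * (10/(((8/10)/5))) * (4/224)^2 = 125/12544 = 0.01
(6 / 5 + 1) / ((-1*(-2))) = 11 / 10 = 1.10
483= 483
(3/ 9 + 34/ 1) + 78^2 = 18355/ 3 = 6118.33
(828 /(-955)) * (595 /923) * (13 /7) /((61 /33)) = -464508 /827221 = -0.56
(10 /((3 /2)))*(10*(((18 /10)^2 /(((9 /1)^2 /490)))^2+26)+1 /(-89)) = 7300828 /267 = 27343.93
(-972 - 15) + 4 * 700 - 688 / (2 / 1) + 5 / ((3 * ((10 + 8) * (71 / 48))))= 938731 / 639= 1469.06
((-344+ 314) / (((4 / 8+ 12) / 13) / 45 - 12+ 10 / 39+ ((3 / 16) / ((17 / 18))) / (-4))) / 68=432 / 11527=0.04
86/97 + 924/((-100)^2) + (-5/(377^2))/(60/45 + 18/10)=1585875529141/1619915277500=0.98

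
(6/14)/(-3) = -1/7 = -0.14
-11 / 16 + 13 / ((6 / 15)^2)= 1289 / 16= 80.56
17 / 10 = 1.70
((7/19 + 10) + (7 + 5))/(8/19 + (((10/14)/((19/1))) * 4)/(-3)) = 8925/148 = 60.30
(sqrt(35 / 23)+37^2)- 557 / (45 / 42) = sqrt(805) / 23+12737 / 15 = 850.37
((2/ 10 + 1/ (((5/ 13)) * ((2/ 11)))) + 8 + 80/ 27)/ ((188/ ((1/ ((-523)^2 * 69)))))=1375/ 191603782152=0.00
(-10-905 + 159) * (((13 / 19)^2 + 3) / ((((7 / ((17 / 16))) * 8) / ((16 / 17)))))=-16902 / 361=-46.82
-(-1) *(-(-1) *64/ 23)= 64/ 23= 2.78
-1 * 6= -6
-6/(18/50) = -50/3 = -16.67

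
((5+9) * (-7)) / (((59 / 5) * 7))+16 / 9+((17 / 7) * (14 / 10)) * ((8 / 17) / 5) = 12098 / 13275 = 0.91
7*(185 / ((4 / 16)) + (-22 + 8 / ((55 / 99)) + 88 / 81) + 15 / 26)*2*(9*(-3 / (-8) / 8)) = 54107809 / 12480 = 4335.56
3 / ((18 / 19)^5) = 2476099 / 629856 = 3.93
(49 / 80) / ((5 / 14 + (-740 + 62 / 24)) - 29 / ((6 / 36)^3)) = -1029 / 11761780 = -0.00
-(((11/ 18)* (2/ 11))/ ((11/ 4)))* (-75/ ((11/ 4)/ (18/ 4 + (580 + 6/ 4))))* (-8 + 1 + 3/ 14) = -11134000/ 2541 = -4381.74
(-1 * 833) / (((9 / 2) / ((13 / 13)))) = -1666 / 9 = -185.11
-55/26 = -2.12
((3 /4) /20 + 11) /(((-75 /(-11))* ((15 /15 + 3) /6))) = 9713 /4000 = 2.43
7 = 7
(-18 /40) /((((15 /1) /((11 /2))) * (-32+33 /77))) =231 /44200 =0.01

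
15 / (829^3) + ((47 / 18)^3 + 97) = 381444789838283 / 3322623305448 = 114.80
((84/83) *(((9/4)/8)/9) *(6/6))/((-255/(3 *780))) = -819/2822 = -0.29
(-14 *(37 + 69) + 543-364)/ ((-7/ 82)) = 107010/ 7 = 15287.14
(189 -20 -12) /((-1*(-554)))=157 /554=0.28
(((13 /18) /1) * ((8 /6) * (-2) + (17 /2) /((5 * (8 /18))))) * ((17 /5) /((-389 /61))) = -1873859 /4201200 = -0.45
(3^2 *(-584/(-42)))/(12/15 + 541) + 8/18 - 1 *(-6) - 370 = -6889724/18963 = -363.32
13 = 13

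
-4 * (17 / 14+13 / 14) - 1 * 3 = -81 / 7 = -11.57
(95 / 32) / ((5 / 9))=5.34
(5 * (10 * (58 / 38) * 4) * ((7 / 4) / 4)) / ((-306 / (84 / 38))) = -35525 / 36822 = -0.96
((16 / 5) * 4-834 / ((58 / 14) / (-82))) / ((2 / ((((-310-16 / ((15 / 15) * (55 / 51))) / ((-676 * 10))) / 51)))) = 314682791 / 40433250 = 7.78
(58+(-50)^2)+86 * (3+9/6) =2945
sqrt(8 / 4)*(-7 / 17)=-7*sqrt(2) / 17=-0.58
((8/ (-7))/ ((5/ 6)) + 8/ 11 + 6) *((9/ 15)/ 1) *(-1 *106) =-655716/ 1925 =-340.63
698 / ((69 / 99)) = 23034 / 23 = 1001.48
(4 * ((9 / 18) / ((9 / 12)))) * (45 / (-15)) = -8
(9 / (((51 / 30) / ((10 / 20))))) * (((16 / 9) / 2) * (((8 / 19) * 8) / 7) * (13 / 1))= 33280 / 2261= 14.72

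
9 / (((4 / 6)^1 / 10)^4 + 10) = 455625 / 506251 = 0.90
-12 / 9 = -4 / 3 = -1.33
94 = 94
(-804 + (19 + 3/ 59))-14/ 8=-185661/ 236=-786.70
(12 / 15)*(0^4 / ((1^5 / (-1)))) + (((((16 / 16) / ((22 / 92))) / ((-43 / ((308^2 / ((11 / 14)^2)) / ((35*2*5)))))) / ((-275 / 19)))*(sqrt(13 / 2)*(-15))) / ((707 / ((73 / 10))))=-75031152*sqrt(26) / 328439375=-1.16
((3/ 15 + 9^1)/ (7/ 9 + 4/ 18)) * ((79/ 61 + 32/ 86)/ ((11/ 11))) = 201158/ 13115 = 15.34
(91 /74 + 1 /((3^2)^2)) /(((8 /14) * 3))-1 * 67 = -4767061 /71928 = -66.28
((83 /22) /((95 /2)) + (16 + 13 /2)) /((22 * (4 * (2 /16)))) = 47191 /22990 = 2.05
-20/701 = -0.03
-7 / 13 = -0.54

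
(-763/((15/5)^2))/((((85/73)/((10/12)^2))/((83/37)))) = -23115085/203796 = -113.42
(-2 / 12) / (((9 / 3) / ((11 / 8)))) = -11 / 144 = -0.08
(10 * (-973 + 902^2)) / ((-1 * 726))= -1354385 / 121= -11193.26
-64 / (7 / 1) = -64 / 7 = -9.14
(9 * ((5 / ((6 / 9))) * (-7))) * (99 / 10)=-4677.75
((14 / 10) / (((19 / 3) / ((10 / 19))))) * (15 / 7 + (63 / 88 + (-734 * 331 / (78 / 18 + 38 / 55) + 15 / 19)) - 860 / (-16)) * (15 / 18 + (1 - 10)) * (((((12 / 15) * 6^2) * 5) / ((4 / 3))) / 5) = 619992374698557 / 625472210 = 991238.88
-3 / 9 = -1 / 3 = -0.33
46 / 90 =23 / 45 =0.51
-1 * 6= -6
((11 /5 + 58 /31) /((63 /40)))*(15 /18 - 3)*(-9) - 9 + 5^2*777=12672628 /651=19466.40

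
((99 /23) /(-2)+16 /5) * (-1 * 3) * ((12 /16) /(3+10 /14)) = -15183 /23920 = -0.63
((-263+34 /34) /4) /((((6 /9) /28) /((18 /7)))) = -7074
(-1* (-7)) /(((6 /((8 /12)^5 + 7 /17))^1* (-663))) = -15715 /16433118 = -0.00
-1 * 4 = -4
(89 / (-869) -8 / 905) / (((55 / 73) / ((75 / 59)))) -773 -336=-1919093288 / 1730179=-1109.19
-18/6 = -3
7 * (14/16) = 49/8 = 6.12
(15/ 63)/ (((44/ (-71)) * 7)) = -355/ 6468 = -0.05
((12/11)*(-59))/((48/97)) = -5723/44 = -130.07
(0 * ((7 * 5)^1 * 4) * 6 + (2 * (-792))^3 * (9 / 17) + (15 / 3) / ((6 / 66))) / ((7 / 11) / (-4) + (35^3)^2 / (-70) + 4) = 1573840461644 / 19643178377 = 80.12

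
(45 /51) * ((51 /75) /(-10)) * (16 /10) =-12 /125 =-0.10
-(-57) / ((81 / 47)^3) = 1972637 / 177147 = 11.14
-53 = -53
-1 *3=-3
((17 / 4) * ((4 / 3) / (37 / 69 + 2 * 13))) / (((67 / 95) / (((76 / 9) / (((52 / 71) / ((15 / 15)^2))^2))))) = 3557710955 / 746366868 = 4.77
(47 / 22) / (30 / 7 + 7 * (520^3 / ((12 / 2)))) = 987 / 75787713980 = 0.00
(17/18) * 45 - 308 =-531/2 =-265.50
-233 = -233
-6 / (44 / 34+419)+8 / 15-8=-160354 / 21435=-7.48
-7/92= -0.08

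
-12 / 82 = -6 / 41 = -0.15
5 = 5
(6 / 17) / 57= 2 / 323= 0.01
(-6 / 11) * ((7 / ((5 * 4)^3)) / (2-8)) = 7 / 88000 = 0.00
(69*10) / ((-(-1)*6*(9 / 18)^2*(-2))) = -230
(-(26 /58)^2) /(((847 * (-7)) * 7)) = 169 /34904023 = 0.00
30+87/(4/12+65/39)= 73.50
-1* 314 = -314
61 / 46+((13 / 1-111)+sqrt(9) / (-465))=-689331 / 7130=-96.68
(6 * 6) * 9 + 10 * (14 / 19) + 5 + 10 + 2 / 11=72429 / 209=346.55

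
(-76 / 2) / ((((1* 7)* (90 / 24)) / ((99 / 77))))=-456 / 245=-1.86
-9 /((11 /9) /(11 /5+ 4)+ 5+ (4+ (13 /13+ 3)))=-2511 /3682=-0.68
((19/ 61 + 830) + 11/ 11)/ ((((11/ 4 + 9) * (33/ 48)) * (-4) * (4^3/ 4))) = -4610/ 2867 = -1.61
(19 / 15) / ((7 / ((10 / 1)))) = 38 / 21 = 1.81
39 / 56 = 0.70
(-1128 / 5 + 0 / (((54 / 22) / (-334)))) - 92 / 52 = -14779 / 65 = -227.37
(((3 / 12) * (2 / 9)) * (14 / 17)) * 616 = 4312 / 153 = 28.18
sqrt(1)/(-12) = -1/12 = -0.08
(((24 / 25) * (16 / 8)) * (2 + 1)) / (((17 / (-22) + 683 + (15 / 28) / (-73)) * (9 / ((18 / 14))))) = 51392 / 42608425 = 0.00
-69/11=-6.27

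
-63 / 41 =-1.54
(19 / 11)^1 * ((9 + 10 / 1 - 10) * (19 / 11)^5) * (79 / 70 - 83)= -220598136009 / 11273570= -19567.73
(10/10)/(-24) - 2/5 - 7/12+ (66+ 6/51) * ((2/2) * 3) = 134183/680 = 197.33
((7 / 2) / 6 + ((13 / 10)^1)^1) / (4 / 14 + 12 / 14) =791 / 480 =1.65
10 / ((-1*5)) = -2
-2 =-2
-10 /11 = -0.91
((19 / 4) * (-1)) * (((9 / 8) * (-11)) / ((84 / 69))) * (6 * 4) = 129789 / 112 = 1158.83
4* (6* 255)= 6120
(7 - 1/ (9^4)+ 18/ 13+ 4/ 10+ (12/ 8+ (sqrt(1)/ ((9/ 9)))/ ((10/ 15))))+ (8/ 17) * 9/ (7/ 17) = 65885107/ 2985255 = 22.07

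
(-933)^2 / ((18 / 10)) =483605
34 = 34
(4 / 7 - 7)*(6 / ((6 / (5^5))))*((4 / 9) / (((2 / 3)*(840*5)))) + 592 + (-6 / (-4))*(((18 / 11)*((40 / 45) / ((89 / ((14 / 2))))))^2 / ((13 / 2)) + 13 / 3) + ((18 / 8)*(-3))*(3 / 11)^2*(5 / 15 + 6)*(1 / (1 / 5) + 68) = 443477404063 / 1221053834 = 363.19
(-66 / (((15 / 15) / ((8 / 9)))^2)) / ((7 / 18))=-2816 / 21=-134.10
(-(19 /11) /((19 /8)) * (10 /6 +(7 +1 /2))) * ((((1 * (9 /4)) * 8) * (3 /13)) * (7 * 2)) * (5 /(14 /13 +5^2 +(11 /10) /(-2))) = -504000 /6637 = -75.94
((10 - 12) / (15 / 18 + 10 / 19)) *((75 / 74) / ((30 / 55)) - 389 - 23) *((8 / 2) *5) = 13839828 / 1147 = 12066.11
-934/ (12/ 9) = -1401/ 2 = -700.50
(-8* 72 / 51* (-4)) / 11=768 / 187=4.11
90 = 90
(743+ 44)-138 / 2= 718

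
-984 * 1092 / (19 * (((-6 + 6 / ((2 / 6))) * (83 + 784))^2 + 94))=-76752 / 146901635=-0.00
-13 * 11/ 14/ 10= -143/ 140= -1.02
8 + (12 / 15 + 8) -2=74 / 5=14.80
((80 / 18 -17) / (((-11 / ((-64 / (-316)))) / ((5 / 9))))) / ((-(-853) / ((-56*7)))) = -3543680 / 60041817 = -0.06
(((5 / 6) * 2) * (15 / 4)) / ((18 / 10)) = 125 / 36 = 3.47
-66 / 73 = -0.90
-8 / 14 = -0.57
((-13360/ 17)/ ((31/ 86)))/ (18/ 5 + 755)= -5744800/ 1998911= -2.87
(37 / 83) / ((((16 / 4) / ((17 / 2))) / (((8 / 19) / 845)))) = 0.00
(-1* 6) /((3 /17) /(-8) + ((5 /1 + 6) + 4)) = -272 /679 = -0.40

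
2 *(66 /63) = 44 /21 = 2.10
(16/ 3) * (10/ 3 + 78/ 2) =2032/ 9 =225.78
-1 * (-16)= 16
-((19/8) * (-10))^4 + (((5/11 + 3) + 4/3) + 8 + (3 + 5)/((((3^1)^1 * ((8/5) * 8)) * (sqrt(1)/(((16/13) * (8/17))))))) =-593995307773/1867008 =-318153.60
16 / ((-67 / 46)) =-736 / 67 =-10.99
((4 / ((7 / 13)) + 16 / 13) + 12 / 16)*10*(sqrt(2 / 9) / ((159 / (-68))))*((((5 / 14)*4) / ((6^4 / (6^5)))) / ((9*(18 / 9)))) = -5822500*sqrt(2) / 911547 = -9.03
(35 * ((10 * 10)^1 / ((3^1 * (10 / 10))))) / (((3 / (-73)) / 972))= -27594000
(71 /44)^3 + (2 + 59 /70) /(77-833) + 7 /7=2928954473 /563492160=5.20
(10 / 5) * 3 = 6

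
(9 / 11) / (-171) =-1 / 209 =-0.00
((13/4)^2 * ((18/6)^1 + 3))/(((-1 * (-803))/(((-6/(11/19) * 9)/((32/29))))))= -7542639/1130624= -6.67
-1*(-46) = 46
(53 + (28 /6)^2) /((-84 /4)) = -673 /189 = -3.56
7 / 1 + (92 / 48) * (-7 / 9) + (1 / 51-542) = -984961 / 1836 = -536.47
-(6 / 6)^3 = -1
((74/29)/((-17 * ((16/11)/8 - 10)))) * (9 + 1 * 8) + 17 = 27029/1566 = 17.26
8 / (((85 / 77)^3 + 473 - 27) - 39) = 456533 / 23302882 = 0.02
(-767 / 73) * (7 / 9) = -5369 / 657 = -8.17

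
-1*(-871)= 871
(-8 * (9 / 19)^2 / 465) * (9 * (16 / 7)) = -31104 / 391685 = -0.08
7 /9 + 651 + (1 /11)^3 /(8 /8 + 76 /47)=320113627 /491139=651.78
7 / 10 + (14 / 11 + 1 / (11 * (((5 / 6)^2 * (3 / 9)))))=1301 / 550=2.37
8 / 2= 4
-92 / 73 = -1.26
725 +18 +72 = 815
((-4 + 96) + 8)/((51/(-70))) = -7000/51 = -137.25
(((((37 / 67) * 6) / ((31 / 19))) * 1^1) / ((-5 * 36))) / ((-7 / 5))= 703 / 87234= 0.01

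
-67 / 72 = -0.93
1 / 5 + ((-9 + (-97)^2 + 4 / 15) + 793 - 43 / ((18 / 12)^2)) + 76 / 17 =7786802 / 765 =10178.83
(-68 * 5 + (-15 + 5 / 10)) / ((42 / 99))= -23397 / 28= -835.61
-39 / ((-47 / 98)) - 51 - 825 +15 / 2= -73995 / 94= -787.18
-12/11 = -1.09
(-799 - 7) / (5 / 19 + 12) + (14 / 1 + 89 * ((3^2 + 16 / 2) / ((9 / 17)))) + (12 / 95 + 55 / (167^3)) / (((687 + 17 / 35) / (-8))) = 2806.16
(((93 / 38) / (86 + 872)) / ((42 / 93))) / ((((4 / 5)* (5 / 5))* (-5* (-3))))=961 / 2038624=0.00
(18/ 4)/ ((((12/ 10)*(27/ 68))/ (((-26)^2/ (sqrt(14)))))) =28730*sqrt(14)/ 63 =1706.31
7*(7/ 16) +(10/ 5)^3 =177/ 16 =11.06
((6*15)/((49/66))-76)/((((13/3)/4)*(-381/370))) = -3279680/80899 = -40.54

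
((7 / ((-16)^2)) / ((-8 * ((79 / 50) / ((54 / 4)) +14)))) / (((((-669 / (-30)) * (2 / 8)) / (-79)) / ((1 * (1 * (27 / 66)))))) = 16797375 / 11967814144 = 0.00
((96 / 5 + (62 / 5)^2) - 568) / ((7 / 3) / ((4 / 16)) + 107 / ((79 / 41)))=-2340612 / 384325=-6.09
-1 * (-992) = 992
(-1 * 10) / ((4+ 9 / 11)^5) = -1610510 / 418195493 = -0.00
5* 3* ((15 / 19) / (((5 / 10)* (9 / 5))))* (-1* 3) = -39.47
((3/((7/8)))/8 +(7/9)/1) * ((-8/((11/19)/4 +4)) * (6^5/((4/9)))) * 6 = -59885568/245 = -244430.89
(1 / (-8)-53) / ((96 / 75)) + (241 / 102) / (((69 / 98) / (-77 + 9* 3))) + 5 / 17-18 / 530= -49902205751 / 238728960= -209.03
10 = 10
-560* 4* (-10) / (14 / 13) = 20800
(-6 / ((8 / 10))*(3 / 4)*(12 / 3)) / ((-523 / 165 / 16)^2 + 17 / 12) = -156816000 / 10147129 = -15.45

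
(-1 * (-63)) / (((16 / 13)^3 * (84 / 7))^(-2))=152202903552 / 4826809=31532.82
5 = 5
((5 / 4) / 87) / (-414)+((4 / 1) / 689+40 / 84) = 334895261 / 694859256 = 0.48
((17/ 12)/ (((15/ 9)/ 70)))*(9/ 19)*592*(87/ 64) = 3447549/ 152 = 22681.24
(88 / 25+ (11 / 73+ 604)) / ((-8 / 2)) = -1108999 / 7300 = -151.92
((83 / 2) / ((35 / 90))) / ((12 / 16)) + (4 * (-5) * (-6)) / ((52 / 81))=29958 / 91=329.21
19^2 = 361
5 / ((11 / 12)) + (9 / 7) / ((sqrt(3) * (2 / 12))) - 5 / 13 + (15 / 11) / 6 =18 * sqrt(3) / 7 + 1515 / 286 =9.75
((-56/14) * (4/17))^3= -4096/4913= -0.83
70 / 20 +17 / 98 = 180 / 49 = 3.67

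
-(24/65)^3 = -13824/274625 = -0.05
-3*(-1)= 3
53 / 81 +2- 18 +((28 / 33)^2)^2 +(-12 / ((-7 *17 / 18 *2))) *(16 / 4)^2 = -14412415 / 47041533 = -0.31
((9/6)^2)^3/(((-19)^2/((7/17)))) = 5103/392768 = 0.01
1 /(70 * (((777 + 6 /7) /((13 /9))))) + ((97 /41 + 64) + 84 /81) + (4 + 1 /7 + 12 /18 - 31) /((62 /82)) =142849781411 /4359974850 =32.76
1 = 1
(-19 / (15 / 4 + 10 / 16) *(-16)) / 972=608 / 8505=0.07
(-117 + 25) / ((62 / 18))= -828 / 31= -26.71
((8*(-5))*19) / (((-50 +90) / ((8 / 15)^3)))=-9728 / 3375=-2.88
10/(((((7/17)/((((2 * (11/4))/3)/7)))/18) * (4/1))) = 28.62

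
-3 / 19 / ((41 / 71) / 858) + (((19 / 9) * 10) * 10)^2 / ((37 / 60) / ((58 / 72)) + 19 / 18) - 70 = 24168.83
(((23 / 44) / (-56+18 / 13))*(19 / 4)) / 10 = -5681 / 1249600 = -0.00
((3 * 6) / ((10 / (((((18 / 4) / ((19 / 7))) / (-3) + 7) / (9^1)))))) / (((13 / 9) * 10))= 441 / 4940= 0.09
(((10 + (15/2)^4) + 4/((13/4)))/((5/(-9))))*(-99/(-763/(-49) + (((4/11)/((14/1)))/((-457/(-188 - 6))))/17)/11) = 32002804851633/9688035760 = 3303.33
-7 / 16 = -0.44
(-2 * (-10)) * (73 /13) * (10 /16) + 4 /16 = 3663 /52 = 70.44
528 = 528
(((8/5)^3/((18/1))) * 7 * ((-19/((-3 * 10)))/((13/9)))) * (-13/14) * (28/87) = -34048/163125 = -0.21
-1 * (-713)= 713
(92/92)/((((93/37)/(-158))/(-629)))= 3677134/93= 39539.08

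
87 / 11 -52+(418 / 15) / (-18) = -67774 / 1485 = -45.64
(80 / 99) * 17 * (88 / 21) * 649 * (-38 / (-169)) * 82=22002449920 / 31941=688846.62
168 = 168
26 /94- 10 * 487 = -228877 /47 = -4869.72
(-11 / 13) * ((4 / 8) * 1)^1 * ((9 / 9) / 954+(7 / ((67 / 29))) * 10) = -21303557 / 1661868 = -12.82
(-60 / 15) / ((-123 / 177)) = 236 / 41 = 5.76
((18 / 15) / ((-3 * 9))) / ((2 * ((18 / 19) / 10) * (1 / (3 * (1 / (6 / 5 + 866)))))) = -95 / 117072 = -0.00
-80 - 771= -851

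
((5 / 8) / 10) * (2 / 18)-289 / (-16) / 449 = 1525 / 32328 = 0.05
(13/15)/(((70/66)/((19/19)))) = 143/175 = 0.82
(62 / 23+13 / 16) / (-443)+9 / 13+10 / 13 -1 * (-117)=251040177 / 2119312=118.45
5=5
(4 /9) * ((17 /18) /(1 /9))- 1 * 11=-65 /9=-7.22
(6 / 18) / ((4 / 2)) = 1 / 6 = 0.17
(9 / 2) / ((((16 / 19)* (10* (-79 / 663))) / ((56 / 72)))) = -88179 / 25280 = -3.49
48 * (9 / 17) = 432 / 17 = 25.41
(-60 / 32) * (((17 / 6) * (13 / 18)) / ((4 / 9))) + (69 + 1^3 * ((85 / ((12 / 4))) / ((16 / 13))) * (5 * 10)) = 465181 / 384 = 1211.41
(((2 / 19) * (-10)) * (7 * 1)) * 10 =-1400 / 19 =-73.68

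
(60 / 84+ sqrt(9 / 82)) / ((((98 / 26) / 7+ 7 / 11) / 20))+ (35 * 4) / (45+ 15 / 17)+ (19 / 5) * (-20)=-77445 / 1274+ 715 * sqrt(82) / 1148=-55.15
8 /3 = 2.67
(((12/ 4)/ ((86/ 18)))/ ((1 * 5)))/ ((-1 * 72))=-3/ 1720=-0.00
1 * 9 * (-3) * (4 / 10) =-54 / 5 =-10.80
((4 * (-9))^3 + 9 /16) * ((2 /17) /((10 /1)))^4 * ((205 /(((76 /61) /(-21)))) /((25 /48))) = 406985229 /68637500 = 5.93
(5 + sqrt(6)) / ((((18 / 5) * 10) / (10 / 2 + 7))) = sqrt(6) / 3 + 5 / 3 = 2.48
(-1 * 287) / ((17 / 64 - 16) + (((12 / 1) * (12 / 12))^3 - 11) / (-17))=18368 / 7471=2.46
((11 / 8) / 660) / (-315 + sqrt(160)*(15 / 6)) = -21 / 3143200 - sqrt(10) / 4714800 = -0.00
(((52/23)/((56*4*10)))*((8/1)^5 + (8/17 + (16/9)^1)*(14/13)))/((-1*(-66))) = 370343/738990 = 0.50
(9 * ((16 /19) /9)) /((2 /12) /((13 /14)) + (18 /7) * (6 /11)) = 48048 /90269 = 0.53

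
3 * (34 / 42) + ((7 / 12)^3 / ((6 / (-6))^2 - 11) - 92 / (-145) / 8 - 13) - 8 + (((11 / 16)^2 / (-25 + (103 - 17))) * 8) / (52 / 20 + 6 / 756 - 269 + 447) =-450704116354423 / 24347086081920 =-18.51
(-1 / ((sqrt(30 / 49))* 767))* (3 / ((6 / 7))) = -49* sqrt(30) / 46020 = -0.01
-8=-8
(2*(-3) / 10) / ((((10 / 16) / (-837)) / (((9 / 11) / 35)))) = 180792 / 9625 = 18.78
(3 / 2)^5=243 / 32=7.59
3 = 3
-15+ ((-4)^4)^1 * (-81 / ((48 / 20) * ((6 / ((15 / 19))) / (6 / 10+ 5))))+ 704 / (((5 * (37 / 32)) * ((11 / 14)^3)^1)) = -2607294797 / 425315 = -6130.27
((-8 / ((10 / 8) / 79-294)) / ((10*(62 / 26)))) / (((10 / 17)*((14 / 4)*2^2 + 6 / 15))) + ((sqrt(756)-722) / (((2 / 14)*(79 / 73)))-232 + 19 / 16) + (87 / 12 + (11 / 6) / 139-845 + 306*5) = -95828612872774141 / 22769165872080 + 3066*sqrt(21) / 79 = -4030.85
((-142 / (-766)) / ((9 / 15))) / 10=71 / 2298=0.03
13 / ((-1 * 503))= -13 / 503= -0.03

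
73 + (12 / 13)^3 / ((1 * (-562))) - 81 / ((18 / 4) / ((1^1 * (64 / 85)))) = 3119431481 / 52475345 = 59.45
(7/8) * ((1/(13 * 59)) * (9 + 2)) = 77/6136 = 0.01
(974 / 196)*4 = 974 / 49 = 19.88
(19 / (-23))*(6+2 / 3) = -380 / 69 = -5.51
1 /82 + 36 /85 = 3037 /6970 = 0.44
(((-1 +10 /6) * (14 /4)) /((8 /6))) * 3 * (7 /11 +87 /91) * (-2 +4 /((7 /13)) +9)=241491 /2002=120.62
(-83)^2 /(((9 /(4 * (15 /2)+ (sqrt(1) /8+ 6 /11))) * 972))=18593411 /769824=24.15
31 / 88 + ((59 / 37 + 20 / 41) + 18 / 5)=4028023 / 667480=6.03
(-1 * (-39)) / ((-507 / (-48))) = 48 / 13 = 3.69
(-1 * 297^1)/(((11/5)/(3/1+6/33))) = -4725/11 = -429.55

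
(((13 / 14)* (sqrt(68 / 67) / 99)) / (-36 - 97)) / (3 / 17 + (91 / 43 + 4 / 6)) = -9503* sqrt(1139) / 13359282090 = -0.00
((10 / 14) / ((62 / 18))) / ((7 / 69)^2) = 214245 / 10633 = 20.15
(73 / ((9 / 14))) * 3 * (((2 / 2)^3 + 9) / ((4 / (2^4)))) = 40880 / 3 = 13626.67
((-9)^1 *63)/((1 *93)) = -189/31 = -6.10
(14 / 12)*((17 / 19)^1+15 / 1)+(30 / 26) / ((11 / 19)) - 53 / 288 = 15926015 / 782496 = 20.35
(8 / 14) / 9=4 / 63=0.06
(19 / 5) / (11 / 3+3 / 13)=39 / 40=0.98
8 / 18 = 4 / 9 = 0.44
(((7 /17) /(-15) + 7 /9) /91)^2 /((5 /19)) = 127756 /494515125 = 0.00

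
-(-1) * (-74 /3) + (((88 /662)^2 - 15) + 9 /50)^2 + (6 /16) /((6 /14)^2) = 11792586688108477 /60018063605000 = 196.48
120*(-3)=-360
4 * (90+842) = 3728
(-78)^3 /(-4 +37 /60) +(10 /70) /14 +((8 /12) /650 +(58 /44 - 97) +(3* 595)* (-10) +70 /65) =1864139839006 /15240225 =122317.08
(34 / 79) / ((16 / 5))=85 / 632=0.13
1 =1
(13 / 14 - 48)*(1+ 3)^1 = -1318 / 7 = -188.29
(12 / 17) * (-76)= -912 / 17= -53.65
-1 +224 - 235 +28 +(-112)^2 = 12560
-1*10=-10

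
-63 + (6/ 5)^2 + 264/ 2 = 1761/ 25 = 70.44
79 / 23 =3.43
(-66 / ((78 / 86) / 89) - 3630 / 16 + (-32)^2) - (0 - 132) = -576923 / 104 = -5547.34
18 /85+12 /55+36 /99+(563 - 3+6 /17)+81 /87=15240733 /27115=562.08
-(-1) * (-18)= -18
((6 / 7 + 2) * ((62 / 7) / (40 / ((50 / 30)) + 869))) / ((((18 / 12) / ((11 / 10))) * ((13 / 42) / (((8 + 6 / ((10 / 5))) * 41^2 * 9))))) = 907982064 / 81263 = 11173.38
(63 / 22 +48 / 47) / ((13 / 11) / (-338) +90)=52221 / 1209733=0.04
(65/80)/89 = 13/1424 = 0.01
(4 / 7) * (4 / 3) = 16 / 21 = 0.76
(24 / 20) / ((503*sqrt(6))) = 0.00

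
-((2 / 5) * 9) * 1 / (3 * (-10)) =3 / 25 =0.12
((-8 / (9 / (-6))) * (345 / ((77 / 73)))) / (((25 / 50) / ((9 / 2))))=1208880 / 77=15699.74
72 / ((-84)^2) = 1 / 98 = 0.01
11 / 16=0.69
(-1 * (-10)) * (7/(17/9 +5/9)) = 28.64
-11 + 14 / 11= -107 / 11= -9.73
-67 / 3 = -22.33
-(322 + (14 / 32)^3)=-1319255 / 4096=-322.08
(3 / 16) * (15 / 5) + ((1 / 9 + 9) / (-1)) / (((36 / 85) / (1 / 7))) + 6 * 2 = 9.49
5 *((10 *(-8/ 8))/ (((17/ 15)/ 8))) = -6000/ 17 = -352.94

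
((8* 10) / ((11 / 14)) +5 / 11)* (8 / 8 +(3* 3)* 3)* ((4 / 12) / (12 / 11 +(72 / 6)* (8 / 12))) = 105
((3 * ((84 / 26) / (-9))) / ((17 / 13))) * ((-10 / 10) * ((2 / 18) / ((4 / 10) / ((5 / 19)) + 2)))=175 / 6732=0.03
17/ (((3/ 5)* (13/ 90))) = 2550/ 13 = 196.15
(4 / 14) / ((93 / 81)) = 54 / 217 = 0.25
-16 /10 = -8 /5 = -1.60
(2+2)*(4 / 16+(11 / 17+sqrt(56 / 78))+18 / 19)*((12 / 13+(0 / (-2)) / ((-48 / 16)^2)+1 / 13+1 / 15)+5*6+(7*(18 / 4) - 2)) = 7268*sqrt(273) / 585+4329911 / 9690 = 652.12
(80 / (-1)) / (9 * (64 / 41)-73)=3280 / 2417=1.36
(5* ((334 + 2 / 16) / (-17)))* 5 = -66825 / 136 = -491.36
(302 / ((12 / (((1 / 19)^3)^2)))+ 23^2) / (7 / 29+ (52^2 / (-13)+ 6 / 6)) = -4330385166905 / 1692522614856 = -2.56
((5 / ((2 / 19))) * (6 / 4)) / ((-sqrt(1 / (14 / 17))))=-285 * sqrt(238) / 68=-64.66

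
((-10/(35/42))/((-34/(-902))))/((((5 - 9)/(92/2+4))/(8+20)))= 111423.53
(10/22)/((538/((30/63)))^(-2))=31911201/55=580203.65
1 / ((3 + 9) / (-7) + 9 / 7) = -7 / 3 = -2.33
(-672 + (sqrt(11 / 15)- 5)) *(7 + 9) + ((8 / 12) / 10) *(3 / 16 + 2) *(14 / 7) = -259961 / 24 + 16 *sqrt(165) / 15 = -10818.01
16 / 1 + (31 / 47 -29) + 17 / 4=-1521 / 188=-8.09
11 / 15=0.73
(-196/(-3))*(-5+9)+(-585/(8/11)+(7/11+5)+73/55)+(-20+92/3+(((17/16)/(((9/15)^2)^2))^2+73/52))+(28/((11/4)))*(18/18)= -536349557141/1200925440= -446.61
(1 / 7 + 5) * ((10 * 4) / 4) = 360 / 7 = 51.43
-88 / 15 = -5.87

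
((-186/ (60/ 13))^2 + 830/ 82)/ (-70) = -6700269/ 287000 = -23.35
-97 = -97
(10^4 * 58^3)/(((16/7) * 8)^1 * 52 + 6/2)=13657840000/6677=2045505.47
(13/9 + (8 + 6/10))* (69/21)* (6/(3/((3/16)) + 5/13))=270296/22365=12.09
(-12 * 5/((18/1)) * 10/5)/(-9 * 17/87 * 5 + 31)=-145/483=-0.30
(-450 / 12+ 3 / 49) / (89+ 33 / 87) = -35467 / 84672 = -0.42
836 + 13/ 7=5865/ 7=837.86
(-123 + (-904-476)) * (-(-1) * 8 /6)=-2004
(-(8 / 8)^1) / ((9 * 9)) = -1 / 81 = -0.01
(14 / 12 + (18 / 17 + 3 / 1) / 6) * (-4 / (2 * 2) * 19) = -1786 / 51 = -35.02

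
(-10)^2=100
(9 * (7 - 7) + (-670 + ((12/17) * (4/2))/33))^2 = 15695579524/34969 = 448842.68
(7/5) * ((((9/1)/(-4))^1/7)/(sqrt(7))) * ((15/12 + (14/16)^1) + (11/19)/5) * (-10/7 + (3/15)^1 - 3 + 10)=-1548027 * sqrt(7)/1862000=-2.20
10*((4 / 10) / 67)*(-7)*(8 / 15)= -224 / 1005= -0.22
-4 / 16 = -1 / 4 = -0.25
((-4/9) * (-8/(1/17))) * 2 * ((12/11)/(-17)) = -256/33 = -7.76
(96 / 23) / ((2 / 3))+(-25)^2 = 14519 / 23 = 631.26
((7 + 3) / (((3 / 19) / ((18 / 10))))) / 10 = 57 / 5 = 11.40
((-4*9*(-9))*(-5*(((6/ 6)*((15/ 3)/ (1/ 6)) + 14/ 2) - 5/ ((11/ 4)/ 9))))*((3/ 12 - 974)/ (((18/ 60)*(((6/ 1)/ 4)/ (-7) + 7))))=175902300/ 11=15991118.18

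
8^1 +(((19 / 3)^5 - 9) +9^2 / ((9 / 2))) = 2480230 / 243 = 10206.71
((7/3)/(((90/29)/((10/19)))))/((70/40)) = 116/513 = 0.23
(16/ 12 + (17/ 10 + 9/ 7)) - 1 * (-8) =12.32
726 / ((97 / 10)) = 7260 / 97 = 74.85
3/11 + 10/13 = 149/143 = 1.04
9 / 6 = 3 / 2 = 1.50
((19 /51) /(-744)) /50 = -19 /1897200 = -0.00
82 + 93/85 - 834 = -750.91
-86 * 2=-172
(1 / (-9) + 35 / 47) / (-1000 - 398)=-134 / 295677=-0.00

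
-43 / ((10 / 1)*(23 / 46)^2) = -86 / 5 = -17.20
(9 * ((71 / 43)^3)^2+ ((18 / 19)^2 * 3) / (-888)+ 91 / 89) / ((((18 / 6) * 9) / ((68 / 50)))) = 46858806072869204743 / 5072399358197991975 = 9.24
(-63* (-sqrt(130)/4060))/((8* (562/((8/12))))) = 3* sqrt(130)/1303840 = 0.00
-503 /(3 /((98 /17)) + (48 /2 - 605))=49294 /56887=0.87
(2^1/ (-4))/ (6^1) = -1/ 12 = -0.08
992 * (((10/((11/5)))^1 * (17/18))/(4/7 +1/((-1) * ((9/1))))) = 2951200/319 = 9251.41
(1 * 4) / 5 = 4 / 5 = 0.80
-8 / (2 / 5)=-20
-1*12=-12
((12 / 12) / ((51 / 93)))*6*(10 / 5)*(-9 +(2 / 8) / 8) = -26691 / 136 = -196.26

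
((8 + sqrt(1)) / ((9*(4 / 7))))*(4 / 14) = 1 / 2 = 0.50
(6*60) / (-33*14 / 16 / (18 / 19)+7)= -17280 / 1127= -15.33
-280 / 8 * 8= -280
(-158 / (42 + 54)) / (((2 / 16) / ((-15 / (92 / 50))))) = 9875 / 92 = 107.34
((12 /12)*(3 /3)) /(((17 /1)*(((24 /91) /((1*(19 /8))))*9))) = 1729 /29376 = 0.06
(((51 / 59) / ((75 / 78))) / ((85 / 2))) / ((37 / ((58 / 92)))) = 2262 / 6276125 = 0.00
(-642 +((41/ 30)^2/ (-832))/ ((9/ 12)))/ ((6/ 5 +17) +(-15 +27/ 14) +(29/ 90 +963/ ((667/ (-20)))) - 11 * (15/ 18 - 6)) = -19.22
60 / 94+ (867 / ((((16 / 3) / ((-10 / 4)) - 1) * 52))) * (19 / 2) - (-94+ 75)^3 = 33282817 / 4888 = 6809.09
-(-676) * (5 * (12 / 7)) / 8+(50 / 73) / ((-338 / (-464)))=62629790 / 86359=725.23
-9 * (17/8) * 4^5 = -19584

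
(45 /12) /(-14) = -15 /56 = -0.27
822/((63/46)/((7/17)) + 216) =12604/3363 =3.75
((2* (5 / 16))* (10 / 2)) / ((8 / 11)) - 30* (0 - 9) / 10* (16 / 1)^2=442643 / 64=6916.30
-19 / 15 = -1.27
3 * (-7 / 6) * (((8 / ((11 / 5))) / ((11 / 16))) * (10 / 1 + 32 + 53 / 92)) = -2193520 / 2783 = -788.19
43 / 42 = 1.02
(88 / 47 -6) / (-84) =97 / 1974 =0.05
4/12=1/3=0.33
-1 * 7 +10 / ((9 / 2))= -4.78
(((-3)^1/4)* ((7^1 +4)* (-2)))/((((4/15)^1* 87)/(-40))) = -825/29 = -28.45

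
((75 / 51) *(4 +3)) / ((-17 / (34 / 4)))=-5.15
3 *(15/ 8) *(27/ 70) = 243/ 112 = 2.17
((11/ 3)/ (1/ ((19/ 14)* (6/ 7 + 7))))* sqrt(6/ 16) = 11495* sqrt(6)/ 1176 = 23.94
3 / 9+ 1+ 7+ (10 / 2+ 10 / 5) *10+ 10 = 265 / 3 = 88.33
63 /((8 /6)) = 189 /4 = 47.25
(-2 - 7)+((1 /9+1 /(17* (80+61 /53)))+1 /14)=-81226309 /9212742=-8.82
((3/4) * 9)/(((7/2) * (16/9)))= 243/224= 1.08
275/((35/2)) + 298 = 2196/7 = 313.71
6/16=3/8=0.38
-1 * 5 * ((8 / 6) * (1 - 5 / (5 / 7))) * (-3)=-120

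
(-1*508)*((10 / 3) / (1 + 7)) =-635 / 3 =-211.67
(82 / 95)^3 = 551368 / 857375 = 0.64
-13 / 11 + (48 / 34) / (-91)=-20375 / 17017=-1.20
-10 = -10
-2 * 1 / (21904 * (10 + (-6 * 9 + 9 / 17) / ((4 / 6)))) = 17 / 13071212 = 0.00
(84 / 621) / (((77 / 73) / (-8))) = -2336 / 2277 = -1.03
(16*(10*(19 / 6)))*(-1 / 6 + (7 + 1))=35720 / 9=3968.89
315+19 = 334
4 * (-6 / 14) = -12 / 7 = -1.71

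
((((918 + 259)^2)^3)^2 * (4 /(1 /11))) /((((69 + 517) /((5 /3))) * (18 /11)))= 4276346905527238902891584225123421070205 /7911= 540557060488843243950396200000000000.00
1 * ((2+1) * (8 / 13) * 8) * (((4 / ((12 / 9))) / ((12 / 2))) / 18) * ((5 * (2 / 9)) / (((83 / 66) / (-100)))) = -352000 / 9711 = -36.25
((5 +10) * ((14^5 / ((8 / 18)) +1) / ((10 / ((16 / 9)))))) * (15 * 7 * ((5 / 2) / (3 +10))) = 65159500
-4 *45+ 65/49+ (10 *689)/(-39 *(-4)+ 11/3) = -3180815/23471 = -135.52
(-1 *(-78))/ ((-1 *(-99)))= 26/ 33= 0.79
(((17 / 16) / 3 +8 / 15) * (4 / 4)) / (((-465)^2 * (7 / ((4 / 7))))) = 0.00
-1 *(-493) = 493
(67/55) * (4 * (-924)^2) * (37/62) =384820128/155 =2482710.50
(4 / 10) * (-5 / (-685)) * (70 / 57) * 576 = 5376 / 2603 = 2.07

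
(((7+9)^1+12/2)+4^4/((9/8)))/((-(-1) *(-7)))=-2246/63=-35.65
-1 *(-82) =82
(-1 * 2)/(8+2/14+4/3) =-42/199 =-0.21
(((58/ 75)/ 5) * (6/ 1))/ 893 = 116/ 111625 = 0.00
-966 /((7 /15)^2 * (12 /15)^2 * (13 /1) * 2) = -388125 /1456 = -266.57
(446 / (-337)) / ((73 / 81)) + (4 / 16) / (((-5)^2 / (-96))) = -1493574 / 615025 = -2.43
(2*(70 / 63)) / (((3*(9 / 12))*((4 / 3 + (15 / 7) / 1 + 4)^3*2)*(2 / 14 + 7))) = 0.00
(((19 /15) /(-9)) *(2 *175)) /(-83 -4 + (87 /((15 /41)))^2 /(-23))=382375 /19760571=0.02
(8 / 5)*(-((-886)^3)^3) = 2691494421246139644397334528 / 5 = 538298884249227928879466900.00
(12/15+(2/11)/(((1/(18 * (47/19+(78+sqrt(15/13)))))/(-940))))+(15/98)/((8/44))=-4609654229/18620 - 33840 * sqrt(195)/143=-250869.22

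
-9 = -9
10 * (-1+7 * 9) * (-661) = -409820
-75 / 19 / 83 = -75 / 1577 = -0.05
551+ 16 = 567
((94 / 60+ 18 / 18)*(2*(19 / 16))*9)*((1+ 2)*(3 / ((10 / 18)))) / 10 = 355509 / 4000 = 88.88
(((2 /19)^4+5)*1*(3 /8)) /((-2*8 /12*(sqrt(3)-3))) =1954863*sqrt(3) /8340544+5864589 /8340544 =1.11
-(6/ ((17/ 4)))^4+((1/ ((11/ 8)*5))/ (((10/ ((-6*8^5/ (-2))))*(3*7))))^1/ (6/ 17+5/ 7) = 174516219904/ 2916970925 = 59.83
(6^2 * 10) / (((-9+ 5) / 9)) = -810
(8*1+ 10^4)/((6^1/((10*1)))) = 16680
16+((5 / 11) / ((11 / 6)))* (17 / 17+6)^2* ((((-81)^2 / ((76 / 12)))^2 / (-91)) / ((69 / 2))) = -54029898556 / 13060619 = -4136.86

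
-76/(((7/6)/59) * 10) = -13452/35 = -384.34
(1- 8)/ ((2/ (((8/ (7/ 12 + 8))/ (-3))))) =112/ 103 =1.09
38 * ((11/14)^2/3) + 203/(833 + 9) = 498860/61887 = 8.06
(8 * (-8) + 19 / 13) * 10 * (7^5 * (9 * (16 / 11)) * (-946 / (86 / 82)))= 1613455865280 / 13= 124111989636.92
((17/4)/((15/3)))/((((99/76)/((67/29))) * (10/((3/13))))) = 0.03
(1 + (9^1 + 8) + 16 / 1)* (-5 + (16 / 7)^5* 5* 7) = 177849750 / 2401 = 74073.20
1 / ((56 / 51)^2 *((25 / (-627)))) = -1630827 / 78400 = -20.80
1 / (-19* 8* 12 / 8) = -1 / 228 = -0.00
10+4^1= 14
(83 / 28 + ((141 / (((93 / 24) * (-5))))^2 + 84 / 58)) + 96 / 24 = 1197290583 / 19508300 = 61.37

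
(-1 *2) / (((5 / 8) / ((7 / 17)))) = -112 / 85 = -1.32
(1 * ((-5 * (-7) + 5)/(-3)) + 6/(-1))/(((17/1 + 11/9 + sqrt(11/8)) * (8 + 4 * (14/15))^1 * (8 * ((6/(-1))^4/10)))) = -29725/339414768 + 725 * sqrt(22)/603404032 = -0.00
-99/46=-2.15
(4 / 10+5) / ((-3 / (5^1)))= -9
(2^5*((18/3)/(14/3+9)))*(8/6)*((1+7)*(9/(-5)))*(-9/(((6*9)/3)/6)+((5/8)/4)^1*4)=131328/205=640.62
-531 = -531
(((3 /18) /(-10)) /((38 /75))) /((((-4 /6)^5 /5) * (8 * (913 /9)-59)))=54675 /32943872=0.00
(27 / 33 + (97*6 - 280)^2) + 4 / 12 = 3009770 / 33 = 91205.15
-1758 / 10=-175.80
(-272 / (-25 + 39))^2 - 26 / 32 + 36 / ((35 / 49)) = 1674063 / 3920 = 427.06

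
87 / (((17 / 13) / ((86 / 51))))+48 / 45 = 490954 / 4335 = 113.25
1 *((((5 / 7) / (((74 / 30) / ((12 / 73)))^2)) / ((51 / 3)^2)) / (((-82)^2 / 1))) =40500 / 24809200250863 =0.00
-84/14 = -6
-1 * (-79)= 79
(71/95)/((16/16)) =71/95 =0.75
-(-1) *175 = 175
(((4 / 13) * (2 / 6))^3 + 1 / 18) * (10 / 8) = 33595 / 474552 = 0.07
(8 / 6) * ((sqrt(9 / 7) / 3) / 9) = 4 * sqrt(7) / 189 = 0.06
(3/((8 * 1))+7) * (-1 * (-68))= 1003/2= 501.50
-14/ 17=-0.82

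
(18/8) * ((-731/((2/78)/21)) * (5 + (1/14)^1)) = -54651753/8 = -6831469.12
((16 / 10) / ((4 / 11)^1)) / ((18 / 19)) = 209 / 45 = 4.64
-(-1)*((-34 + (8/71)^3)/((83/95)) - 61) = -2968107283/29706613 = -99.91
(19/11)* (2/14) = 19/77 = 0.25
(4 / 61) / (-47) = -4 / 2867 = -0.00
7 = 7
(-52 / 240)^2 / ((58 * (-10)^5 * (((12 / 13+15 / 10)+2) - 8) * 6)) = 2197 / 5825520000000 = 0.00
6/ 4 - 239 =-475/ 2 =-237.50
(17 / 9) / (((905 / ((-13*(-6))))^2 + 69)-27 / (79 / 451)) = 0.04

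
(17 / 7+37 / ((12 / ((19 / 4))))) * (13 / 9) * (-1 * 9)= -74581 / 336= -221.97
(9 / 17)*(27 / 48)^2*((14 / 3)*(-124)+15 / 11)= -4629393 / 47872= -96.70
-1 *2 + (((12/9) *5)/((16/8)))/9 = -44/27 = -1.63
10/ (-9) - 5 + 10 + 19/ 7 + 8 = 920/ 63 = 14.60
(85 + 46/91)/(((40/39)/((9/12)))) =70029/1120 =62.53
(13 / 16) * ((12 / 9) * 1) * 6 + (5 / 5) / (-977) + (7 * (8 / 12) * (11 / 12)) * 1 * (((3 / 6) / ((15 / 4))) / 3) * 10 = 1329535 / 158274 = 8.40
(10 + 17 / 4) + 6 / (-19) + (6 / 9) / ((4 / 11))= 3595 / 228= 15.77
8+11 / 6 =59 / 6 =9.83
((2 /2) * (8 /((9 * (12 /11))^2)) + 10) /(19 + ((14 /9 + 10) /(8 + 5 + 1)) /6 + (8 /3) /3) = 102907 /204390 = 0.50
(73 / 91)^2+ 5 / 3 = 57392 / 24843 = 2.31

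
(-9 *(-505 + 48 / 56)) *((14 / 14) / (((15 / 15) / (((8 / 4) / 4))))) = 31761 / 14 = 2268.64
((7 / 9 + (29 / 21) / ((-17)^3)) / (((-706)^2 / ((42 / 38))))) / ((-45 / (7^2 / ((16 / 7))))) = -8254295 / 10049941143072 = -0.00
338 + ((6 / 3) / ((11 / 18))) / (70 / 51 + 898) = 42634765 / 126137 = 338.00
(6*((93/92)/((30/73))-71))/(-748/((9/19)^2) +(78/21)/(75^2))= 0.12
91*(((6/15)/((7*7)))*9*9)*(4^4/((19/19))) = 539136/35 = 15403.89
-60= -60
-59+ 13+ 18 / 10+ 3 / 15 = -44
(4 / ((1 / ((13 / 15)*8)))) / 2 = 208 / 15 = 13.87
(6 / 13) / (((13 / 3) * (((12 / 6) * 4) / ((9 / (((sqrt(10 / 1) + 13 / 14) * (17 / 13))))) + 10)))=7329 / 678467 - 9996 * sqrt(10) / 8820071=0.01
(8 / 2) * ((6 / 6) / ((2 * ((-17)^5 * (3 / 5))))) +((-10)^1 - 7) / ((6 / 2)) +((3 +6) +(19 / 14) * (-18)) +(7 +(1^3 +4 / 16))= -1532025983 / 119267988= -12.85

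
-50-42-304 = -396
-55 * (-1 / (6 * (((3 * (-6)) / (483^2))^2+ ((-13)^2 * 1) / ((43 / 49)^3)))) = 267103067235935 / 7286802758499354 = 0.04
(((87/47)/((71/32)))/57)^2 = 861184/4019940409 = 0.00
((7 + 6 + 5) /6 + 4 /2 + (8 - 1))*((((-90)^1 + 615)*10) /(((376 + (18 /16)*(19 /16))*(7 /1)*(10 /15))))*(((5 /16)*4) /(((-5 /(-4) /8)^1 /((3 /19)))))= 41472000 /917681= 45.19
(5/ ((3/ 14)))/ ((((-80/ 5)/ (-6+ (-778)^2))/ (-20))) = 52961825/ 3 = 17653941.67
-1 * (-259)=259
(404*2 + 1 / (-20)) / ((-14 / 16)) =-32318 / 35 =-923.37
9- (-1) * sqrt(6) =sqrt(6)+9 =11.45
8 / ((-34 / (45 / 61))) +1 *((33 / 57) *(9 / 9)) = 0.41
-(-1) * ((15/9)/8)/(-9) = -0.02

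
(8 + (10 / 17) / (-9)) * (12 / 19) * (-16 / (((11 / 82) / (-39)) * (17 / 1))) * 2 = 165647872 / 60401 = 2742.47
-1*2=-2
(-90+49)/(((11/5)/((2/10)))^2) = -41/121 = -0.34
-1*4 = -4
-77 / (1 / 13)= -1001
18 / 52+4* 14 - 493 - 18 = -11821 / 26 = -454.65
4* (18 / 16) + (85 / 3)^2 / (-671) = 39901 / 12078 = 3.30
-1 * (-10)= 10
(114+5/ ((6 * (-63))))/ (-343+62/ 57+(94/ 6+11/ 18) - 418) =-818653/ 5340783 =-0.15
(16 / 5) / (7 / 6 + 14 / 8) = 192 / 175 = 1.10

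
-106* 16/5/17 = -1696/85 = -19.95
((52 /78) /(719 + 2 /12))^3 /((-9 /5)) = -64 /144615520575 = -0.00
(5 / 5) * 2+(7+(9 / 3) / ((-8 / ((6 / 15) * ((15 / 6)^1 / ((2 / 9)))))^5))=9260037 / 1048576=8.83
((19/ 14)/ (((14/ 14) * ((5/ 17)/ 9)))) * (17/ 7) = 49419/ 490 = 100.86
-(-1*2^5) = 32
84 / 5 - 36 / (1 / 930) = -167316 / 5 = -33463.20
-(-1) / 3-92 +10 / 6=-90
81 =81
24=24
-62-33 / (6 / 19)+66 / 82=-13587 / 82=-165.70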